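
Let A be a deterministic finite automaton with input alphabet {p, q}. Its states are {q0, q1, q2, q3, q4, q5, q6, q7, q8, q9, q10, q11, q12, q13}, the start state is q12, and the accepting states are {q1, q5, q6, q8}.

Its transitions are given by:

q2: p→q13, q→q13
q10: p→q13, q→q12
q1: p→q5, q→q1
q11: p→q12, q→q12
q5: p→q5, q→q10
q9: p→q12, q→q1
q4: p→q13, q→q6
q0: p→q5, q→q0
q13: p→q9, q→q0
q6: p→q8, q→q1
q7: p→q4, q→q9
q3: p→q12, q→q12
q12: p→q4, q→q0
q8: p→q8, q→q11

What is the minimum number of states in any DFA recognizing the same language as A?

6

First remove the unreachable states {q2,q3,q7}; 11 states remain.
Start with accepting vs non-accepting: {q1,q5,q6,q8} | {q0,q4,q9,q10,q11,q12,q13}.
Refine {q1,q5,q6,q8} on symbol q: members go to different blocks, giving {q1,q6} and {q5,q8}.
On input p, block {q0,q4,q9,q10,q11,q12,q13} splits into {q4,q9,q10,q11,q12,q13} and {q0}.
On input q, block {q4,q9,q10,q11,q12,q13} splits into {q4,q9} and {q10,q11} and {q12,q13}.
The partition is now stable with 6 blocks: {q1,q6} | {q4,q9} | {q5,q8} | {q0} | {q10,q11} | {q12,q13}.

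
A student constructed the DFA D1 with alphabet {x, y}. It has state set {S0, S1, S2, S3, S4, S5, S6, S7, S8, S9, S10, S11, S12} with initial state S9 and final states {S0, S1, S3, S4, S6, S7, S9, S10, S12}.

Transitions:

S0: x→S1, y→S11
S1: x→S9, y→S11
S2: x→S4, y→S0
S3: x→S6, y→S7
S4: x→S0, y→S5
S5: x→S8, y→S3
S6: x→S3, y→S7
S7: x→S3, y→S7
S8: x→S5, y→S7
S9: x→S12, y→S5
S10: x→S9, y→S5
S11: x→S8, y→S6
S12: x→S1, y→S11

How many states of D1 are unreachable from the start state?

Starting at S9 and following transitions, the reachable set is {S1, S3, S5, S6, S7, S8, S9, S11, S12}. That leaves S0, S2, S4, S10 unreachable — 4 in total.

4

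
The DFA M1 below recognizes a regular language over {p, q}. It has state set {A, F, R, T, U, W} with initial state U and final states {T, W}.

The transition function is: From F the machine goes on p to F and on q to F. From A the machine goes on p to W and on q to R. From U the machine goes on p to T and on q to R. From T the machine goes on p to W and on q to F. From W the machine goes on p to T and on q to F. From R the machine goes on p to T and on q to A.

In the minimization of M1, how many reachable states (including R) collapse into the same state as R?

3

Start with accepting vs non-accepting: {T,W} | {A,F,R,U}.
On input p, block {A,F,R,U} splits into {A,R,U} and {F}.
Stable partition: {T,W} | {A,R,U} | {F} — 3 equivalence classes.
The equivalence class containing R is {A,R,U}, of size 3.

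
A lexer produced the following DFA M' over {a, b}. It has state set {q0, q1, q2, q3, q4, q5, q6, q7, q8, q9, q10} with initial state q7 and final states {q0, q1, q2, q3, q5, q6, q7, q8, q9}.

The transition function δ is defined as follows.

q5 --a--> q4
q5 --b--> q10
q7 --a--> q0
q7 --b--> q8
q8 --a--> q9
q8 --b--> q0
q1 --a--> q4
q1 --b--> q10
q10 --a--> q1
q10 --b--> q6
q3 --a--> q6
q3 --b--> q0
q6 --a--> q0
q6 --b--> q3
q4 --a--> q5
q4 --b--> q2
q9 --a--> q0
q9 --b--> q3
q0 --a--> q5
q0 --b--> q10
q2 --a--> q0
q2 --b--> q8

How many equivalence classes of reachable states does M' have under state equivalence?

5

Start with accepting vs non-accepting: {q0,q1,q2,q3,q5,q6,q7,q8,q9} | {q4,q10}.
Refine {q0,q1,q2,q3,q5,q6,q7,q8,q9} on symbol a: members go to different blocks, giving {q0,q2,q3,q6,q7,q8,q9} and {q1,q5}.
On input a, block {q0,q2,q3,q6,q7,q8,q9} splits into {q2,q3,q6,q7,q8,q9} and {q0}.
On input a, block {q2,q3,q6,q7,q8,q9} splits into {q2,q6,q7,q9} and {q3,q8}.
Stable partition: {q2,q6,q7,q9} | {q4,q10} | {q1,q5} | {q0} | {q3,q8} — 5 equivalence classes.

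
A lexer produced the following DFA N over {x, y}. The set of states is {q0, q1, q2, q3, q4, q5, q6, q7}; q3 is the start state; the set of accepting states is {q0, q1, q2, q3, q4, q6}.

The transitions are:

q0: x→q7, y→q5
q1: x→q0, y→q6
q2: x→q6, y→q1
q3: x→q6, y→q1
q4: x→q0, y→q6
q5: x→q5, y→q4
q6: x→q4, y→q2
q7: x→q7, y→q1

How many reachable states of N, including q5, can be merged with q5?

Every state is reachable, so we keep all 8.
Start with accepting vs non-accepting: {q0,q1,q2,q3,q4,q6} | {q5,q7}.
Split {q0,q1,q2,q3,q4,q6} by δ(·,x) → {q1,q2,q3,q4,q6} and {q0}.
Split {q1,q2,q3,q4,q6} by δ(·,x) → {q2,q3,q6} and {q1,q4}.
Refine {q2,q3,q6} on symbol x: members go to different blocks, giving {q2,q3} and {q6}.
The partition is now stable with 5 blocks: {q2,q3} | {q5,q7} | {q0} | {q1,q4} | {q6}.
State q5 belongs to the block {q5,q7}, which has 2 states.

2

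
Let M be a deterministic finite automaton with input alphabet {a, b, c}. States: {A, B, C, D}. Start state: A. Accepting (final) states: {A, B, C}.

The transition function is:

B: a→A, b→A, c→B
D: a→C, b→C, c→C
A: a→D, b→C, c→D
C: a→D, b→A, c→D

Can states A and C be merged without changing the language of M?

States {B} cannot be reached from the start state, so discard them.
Initial partition by acceptance: {A,C} | {D}.
No further refinement is possible. Final partition (2 blocks): {A,C} | {D}.
A and C lie in the same block of the stable partition, so they are equivalent — no string distinguishes them.

Yes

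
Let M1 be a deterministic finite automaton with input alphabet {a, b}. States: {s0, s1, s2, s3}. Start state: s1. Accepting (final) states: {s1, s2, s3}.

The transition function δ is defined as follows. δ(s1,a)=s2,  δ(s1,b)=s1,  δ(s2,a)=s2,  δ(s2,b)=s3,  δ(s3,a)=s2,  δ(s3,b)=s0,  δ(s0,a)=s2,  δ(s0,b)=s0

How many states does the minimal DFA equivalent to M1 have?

All states are reachable from the start state.
Start with accepting vs non-accepting: {s1,s2,s3} | {s0}.
Refine {s1,s2,s3} on symbol b: members go to different blocks, giving {s1,s2} and {s3}.
Refine {s1,s2} on symbol b: members go to different blocks, giving {s1} and {s2}.
Stable partition: {s1} | {s0} | {s3} | {s2} — 4 equivalence classes.

4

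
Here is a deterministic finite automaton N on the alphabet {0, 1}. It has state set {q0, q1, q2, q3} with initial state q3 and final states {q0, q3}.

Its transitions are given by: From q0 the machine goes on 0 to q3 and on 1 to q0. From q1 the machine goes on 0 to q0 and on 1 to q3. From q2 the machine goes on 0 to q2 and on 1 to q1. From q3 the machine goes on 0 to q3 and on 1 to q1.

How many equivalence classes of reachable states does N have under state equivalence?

First remove the unreachable states {q2}; 3 states remain.
Initial partition by acceptance: {q0,q3} | {q1}.
Refine {q0,q3} on symbol 1: members go to different blocks, giving {q0} and {q3}.
The partition is now stable with 3 blocks: {q0} | {q1} | {q3}.

3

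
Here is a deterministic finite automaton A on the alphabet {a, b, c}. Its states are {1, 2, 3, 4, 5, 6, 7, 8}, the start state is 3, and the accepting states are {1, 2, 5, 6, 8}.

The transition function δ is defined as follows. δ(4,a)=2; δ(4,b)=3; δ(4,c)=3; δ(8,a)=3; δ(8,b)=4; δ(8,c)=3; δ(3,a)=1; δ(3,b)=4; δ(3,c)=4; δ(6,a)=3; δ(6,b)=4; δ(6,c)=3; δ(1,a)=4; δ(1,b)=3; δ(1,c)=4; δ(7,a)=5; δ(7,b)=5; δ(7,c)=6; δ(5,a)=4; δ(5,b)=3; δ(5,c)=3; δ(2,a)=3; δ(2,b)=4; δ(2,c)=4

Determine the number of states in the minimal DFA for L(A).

Reachable states from the start: {1,2,3,4}. Unreachable: {5,6,7,8} — drop them.
Start with accepting vs non-accepting: {1,2} | {3,4}.
The partition is now stable with 2 blocks: {1,2} | {3,4}.

2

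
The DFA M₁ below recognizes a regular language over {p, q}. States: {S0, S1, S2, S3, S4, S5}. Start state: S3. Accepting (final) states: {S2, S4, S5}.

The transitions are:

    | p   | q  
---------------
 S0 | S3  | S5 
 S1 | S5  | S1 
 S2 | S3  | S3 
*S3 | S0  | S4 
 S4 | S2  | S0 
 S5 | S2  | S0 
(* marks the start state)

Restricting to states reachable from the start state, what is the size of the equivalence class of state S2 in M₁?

1

First remove the unreachable states {S1}; 5 states remain.
Initial partition by acceptance: {S2,S4,S5} | {S0,S3}.
Refine {S2,S4,S5} on symbol p: members go to different blocks, giving {S4,S5} and {S2}.
Stable partition: {S4,S5} | {S0,S3} | {S2} — 3 equivalence classes.
State S2 belongs to the block {S2}, which has 1 states.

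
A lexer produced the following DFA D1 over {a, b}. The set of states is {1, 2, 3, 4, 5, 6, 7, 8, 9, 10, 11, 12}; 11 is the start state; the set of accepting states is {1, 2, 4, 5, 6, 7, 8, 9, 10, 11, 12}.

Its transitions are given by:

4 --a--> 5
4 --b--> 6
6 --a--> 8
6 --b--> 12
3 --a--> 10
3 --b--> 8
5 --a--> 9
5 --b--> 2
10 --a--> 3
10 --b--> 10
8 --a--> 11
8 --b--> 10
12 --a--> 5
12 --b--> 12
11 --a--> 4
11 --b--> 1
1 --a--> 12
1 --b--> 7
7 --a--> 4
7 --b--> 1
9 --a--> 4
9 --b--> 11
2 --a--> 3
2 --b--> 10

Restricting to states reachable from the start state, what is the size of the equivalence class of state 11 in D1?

Start with accepting vs non-accepting: {1,2,4,5,6,7,8,9,10,11,12} | {3}.
Refine {1,2,4,5,6,7,8,9,10,11,12} on symbol a: members go to different blocks, giving {1,4,5,6,7,8,9,11,12} and {2,10}.
Refine {1,4,5,6,7,8,9,11,12} on symbol b: members go to different blocks, giving {1,4,6,7,9,11,12} and {5,8}.
Refine {1,4,6,7,9,11,12} on symbol a: members go to different blocks, giving {1,7,9,11} and {4,6,12}.
The partition is now stable with 5 blocks: {1,7,9,11} | {3} | {2,10} | {5,8} | {4,6,12}.
The equivalence class containing 11 is {1,7,9,11}, of size 4.

4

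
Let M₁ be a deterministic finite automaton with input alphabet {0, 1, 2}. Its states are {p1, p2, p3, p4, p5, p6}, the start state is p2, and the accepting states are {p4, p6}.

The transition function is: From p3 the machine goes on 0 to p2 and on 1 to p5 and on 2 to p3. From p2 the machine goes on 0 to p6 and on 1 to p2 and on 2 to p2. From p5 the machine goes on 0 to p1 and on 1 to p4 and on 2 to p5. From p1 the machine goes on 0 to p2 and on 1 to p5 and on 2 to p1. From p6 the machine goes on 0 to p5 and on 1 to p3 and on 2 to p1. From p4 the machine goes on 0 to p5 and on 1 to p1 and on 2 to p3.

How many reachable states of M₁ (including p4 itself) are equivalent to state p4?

2

All states are reachable from the start state.
Start with accepting vs non-accepting: {p4,p6} | {p1,p2,p3,p5}.
Split {p1,p2,p3,p5} by δ(·,0) → {p1,p3,p5} and {p2}.
Refine {p1,p3,p5} on symbol 0: members go to different blocks, giving {p1,p3} and {p5}.
The partition is now stable with 4 blocks: {p4,p6} | {p1,p3} | {p2} | {p5}.
The equivalence class containing p4 is {p4,p6}, of size 2.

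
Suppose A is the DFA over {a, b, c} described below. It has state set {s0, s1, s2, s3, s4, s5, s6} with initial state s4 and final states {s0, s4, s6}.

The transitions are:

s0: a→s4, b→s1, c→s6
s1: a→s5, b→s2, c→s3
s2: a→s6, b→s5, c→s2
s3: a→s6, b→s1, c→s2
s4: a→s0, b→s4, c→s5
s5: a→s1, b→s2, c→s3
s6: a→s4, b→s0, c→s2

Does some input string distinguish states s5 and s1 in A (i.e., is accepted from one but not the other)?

All states are reachable from the start state.
Start with accepting vs non-accepting: {s0,s4,s6} | {s1,s2,s3,s5}.
On input b, block {s0,s4,s6} splits into {s4,s6} and {s0}.
On input a, block {s4,s6} splits into {s4} and {s6}.
On input a, block {s1,s2,s3,s5} splits into {s1,s5} and {s2,s3}.
Stable partition: {s4} | {s1,s5} | {s0} | {s6} | {s2,s3} — 5 equivalence classes.
s5 and s1 lie in the same block of the stable partition, so they are equivalent — no string distinguishes them.

No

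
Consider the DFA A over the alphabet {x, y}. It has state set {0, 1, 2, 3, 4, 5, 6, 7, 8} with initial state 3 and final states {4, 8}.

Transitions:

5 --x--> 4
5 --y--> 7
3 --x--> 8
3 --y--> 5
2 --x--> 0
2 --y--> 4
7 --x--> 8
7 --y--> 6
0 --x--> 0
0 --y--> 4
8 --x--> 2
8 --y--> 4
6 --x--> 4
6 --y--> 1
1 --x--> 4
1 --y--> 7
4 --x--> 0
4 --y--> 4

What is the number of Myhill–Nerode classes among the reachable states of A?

3

Initial partition by acceptance: {4,8} | {0,1,2,3,5,6,7}.
Refine {0,1,2,3,5,6,7} on symbol x: members go to different blocks, giving {1,3,5,6,7} and {0,2}.
Stable partition: {4,8} | {1,3,5,6,7} | {0,2} — 3 equivalence classes.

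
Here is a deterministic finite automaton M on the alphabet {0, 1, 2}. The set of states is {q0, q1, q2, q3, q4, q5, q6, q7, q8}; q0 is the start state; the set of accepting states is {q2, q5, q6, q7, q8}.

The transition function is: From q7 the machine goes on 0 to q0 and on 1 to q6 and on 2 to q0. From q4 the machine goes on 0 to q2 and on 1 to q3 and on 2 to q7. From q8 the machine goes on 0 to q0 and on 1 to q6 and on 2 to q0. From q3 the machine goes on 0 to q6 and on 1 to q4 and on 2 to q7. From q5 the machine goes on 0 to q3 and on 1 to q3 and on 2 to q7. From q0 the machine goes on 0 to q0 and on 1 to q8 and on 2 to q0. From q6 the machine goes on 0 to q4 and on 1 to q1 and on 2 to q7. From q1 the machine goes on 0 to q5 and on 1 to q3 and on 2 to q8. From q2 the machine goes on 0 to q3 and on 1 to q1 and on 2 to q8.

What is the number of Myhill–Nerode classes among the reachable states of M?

All states are reachable from the start state.
Start with accepting vs non-accepting: {q2,q5,q6,q7,q8} | {q0,q1,q3,q4}.
Refine {q2,q5,q6,q7,q8} on symbol 1: members go to different blocks, giving {q2,q5,q6} and {q7,q8}.
Split {q0,q1,q3,q4} by δ(·,0) → {q1,q3,q4} and {q0}.
The partition is now stable with 4 blocks: {q2,q5,q6} | {q1,q3,q4} | {q7,q8} | {q0}.

4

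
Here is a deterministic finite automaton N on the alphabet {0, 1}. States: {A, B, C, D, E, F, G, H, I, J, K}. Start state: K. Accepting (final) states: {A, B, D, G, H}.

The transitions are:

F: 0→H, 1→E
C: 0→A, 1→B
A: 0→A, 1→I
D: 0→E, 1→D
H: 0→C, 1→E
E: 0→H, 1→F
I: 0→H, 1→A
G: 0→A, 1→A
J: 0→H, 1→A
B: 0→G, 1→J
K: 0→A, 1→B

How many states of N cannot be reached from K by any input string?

No path from K leads to D; the other 10 states are all reachable.

1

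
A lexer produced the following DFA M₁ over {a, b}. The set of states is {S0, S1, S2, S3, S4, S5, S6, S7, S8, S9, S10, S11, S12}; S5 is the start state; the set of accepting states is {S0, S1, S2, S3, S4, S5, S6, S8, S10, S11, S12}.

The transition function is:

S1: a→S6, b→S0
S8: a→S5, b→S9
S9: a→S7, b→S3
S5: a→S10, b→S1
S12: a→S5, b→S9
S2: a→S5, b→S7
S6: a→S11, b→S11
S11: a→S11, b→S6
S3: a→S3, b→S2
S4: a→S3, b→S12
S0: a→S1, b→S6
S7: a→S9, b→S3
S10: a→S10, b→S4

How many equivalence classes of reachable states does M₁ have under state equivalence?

First remove the unreachable states {S8}; 12 states remain.
Initial partition by acceptance: {S0,S1,S2,S3,S4,S5,S6,S10,S11,S12} | {S7,S9}.
Refine {S0,S1,S2,S3,S4,S5,S6,S10,S11,S12} on symbol b: members go to different blocks, giving {S0,S1,S3,S4,S5,S6,S10,S11} and {S2,S12}.
Split {S0,S1,S3,S4,S5,S6,S10,S11} by δ(·,b) → {S0,S1,S5,S6,S10,S11} and {S3,S4}.
Split {S0,S1,S5,S6,S10,S11} by δ(·,b) → {S0,S1,S5,S6,S11} and {S10}.
Split {S0,S1,S5,S6,S11} by δ(·,a) → {S0,S1,S6,S11} and {S5}.
The partition is now stable with 6 blocks: {S0,S1,S6,S11} | {S7,S9} | {S2,S12} | {S3,S4} | {S10} | {S5}.

6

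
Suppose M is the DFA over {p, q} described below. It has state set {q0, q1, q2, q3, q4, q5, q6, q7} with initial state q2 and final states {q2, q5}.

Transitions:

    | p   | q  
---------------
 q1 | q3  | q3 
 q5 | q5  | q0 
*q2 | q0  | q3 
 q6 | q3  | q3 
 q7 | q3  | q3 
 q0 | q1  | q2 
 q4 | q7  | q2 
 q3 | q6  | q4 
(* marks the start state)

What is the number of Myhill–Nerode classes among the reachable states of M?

First remove the unreachable states {q5}; 7 states remain.
P0 = {q2} | {q0,q1,q3,q4,q6,q7}.
Refine {q0,q1,q3,q4,q6,q7} on symbol q: members go to different blocks, giving {q1,q3,q6,q7} and {q0,q4}.
On input q, block {q1,q3,q6,q7} splits into {q1,q6,q7} and {q3}.
Stable partition: {q2} | {q1,q6,q7} | {q0,q4} | {q3} — 4 equivalence classes.

4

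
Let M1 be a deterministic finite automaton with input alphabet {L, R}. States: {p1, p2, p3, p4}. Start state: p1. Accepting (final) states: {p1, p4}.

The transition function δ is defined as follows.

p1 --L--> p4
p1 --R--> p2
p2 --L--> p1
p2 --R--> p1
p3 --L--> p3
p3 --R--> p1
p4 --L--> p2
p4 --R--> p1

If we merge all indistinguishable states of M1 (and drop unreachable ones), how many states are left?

3

Reachable states from the start: {p1,p2,p4}. Unreachable: {p3} — drop them.
Start with accepting vs non-accepting: {p1,p4} | {p2}.
On input L, block {p1,p4} splits into {p1} and {p4}.
The partition is now stable with 3 blocks: {p1} | {p2} | {p4}.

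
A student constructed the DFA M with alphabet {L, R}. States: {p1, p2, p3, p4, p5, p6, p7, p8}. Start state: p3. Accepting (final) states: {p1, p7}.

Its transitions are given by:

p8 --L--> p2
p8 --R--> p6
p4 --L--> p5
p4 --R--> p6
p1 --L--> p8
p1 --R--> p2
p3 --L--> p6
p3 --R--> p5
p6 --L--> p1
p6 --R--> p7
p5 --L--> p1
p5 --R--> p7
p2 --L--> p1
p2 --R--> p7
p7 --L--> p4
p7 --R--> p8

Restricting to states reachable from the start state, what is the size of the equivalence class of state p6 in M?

P0 = {p1,p7} | {p2,p3,p4,p5,p6,p8}.
On input L, block {p2,p3,p4,p5,p6,p8} splits into {p2,p5,p6} and {p3,p4,p8}.
Split {p1,p7} by δ(·,R) → {p1} and {p7}.
No further refinement is possible. Final partition (4 blocks): {p1} | {p2,p5,p6} | {p3,p4,p8} | {p7}.
State p6 belongs to the block {p2,p5,p6}, which has 3 states.

3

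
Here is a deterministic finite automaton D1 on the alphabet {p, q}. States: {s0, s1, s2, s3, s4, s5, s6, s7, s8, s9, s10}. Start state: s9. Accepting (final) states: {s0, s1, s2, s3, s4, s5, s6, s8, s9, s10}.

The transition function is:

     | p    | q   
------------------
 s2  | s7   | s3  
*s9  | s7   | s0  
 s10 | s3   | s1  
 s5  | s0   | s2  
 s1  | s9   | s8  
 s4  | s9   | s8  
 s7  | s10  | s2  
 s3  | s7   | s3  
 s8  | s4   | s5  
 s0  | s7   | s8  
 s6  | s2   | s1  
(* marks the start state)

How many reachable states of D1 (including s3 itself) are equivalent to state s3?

Reachable states from the start: {s0,s1,s2,s3,s4,s5,s7,s8,s9,s10}. Unreachable: {s6} — drop them.
Initial partition by acceptance: {s0,s1,s2,s3,s4,s5,s8,s9,s10} | {s7}.
Refine {s0,s1,s2,s3,s4,s5,s8,s9,s10} on symbol p: members go to different blocks, giving {s1,s4,s5,s8,s10} and {s0,s2,s3,s9}.
Refine {s1,s4,s5,s8,s10} on symbol p: members go to different blocks, giving {s1,s4,s5,s10} and {s8}.
Refine {s1,s4,s5,s10} on symbol q: members go to different blocks, giving {s1,s4} and {s5} and {s10}.
Refine {s0,s2,s3,s9} on symbol q: members go to different blocks, giving {s2,s3,s9} and {s0}.
Refine {s2,s3,s9} on symbol q: members go to different blocks, giving {s2,s3} and {s9}.
The partition is now stable with 8 blocks: {s1,s4} | {s7} | {s2,s3} | {s8} | {s5} | {s10} | {s0} | {s9}.
The equivalence class containing s3 is {s2,s3}, of size 2.

2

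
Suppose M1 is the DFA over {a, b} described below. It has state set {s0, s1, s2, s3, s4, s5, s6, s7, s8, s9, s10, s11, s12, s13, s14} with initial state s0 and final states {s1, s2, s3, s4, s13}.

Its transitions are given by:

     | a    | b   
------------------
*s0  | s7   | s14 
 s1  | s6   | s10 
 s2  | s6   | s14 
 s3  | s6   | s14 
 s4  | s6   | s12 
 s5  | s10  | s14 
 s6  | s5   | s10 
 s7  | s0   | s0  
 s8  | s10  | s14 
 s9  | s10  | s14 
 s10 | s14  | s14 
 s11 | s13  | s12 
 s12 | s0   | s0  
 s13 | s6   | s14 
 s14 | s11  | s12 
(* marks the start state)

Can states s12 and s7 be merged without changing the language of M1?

First remove the unreachable states {s1,s2,s3,s4,s8,s9}; 9 states remain.
Initial partition by acceptance: {s13} | {s0,s5,s6,s7,s10,s11,s12,s14}.
Split {s0,s5,s6,s7,s10,s11,s12,s14} by δ(·,a) → {s0,s5,s6,s7,s10,s12,s14} and {s11}.
Split {s0,s5,s6,s7,s10,s12,s14} by δ(·,a) → {s0,s5,s6,s7,s10,s12} and {s14}.
Refine {s0,s5,s6,s7,s10,s12} on symbol a: members go to different blocks, giving {s0,s5,s6,s7,s12} and {s10}.
On input a, block {s0,s5,s6,s7,s12} splits into {s0,s6,s7,s12} and {s5}.
Refine {s0,s6,s7,s12} on symbol a: members go to different blocks, giving {s0,s7,s12} and {s6}.
On input b, block {s0,s7,s12} splits into {s7,s12} and {s0}.
The partition is now stable with 8 blocks: {s13} | {s7,s12} | {s11} | {s14} | {s10} | {s5} | {s6} | {s0}.
s12 and s7 lie in the same block of the stable partition, so they are equivalent — no string distinguishes them.

Yes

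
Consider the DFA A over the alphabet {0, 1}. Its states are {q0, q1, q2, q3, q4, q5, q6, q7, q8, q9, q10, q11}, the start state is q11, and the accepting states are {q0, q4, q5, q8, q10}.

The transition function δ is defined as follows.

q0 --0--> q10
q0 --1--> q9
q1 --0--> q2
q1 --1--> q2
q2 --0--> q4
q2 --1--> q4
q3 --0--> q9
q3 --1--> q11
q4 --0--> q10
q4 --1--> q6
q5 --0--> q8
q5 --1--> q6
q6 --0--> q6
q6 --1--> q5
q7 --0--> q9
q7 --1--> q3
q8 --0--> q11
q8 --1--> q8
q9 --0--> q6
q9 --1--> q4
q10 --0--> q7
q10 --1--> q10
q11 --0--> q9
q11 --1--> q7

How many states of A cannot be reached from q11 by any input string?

Starting at q11 and following transitions, the reachable set is {q3, q4, q5, q6, q7, q8, q9, q10, q11}. That leaves q0, q1, q2 unreachable — 3 in total.

3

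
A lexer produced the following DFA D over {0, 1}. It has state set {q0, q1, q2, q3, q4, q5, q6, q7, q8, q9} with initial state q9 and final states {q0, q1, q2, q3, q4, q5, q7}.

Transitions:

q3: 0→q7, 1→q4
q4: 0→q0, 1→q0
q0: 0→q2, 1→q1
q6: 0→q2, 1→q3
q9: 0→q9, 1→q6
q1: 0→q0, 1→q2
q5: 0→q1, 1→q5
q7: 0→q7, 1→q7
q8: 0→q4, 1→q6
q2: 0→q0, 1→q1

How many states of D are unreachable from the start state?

2

Starting at q9 and following transitions, the reachable set is {q0, q1, q2, q3, q4, q6, q7, q9}. That leaves q5, q8 unreachable — 2 in total.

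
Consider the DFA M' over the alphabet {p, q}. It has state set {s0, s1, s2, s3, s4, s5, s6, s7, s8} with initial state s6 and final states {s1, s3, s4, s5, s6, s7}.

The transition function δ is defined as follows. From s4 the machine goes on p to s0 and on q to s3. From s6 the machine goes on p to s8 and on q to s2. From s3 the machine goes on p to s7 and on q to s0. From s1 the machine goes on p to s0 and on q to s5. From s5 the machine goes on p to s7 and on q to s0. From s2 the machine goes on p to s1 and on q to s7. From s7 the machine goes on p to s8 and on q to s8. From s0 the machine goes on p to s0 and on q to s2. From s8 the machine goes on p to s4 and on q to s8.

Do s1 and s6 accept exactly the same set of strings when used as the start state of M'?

All states are reachable from the start state.
P0 = {s1,s3,s4,s5,s6,s7} | {s0,s2,s8}.
On input p, block {s1,s3,s4,s5,s6,s7} splits into {s1,s4,s6,s7} and {s3,s5}.
Split {s1,s4,s6,s7} by δ(·,q) → {s1,s4} and {s6,s7}.
Split {s0,s2,s8} by δ(·,p) → {s2,s8} and {s0}.
On input q, block {s2,s8} splits into {s2} and {s8}.
Split {s6,s7} by δ(·,q) → {s6} and {s7}.
The partition is now stable with 7 blocks: {s1,s4} | {s2} | {s3,s5} | {s6} | {s0} | {s8} | {s7}.
s1 and s6 end up in different blocks, so they are distinguishable. For instance, the string 'q' is accepted from only s1.

No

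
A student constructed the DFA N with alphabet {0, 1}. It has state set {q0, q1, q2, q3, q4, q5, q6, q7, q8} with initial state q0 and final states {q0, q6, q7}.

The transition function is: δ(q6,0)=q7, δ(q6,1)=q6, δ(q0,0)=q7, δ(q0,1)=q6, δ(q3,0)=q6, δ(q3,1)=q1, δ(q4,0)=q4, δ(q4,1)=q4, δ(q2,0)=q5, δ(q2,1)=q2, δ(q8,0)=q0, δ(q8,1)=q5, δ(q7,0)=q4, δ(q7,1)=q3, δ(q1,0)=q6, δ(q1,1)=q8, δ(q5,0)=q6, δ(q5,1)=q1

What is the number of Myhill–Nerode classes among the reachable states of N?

4

Reachable states from the start: {q0,q1,q3,q4,q5,q6,q7,q8}. Unreachable: {q2} — drop them.
Initial partition by acceptance: {q0,q6,q7} | {q1,q3,q4,q5,q8}.
On input 0, block {q0,q6,q7} splits into {q0,q6} and {q7}.
Split {q1,q3,q4,q5,q8} by δ(·,0) → {q1,q3,q5,q8} and {q4}.
Stable partition: {q0,q6} | {q1,q3,q5,q8} | {q7} | {q4} — 4 equivalence classes.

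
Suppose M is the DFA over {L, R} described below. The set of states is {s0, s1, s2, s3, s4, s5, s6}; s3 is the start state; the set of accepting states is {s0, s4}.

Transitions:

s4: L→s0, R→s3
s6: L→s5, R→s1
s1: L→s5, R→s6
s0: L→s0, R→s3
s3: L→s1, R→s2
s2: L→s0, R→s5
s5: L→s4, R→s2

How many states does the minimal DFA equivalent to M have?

4

All states are reachable from the start state.
P0 = {s0,s4} | {s1,s2,s3,s5,s6}.
On input L, block {s1,s2,s3,s5,s6} splits into {s1,s3,s6} and {s2,s5}.
Split {s1,s3,s6} by δ(·,L) → {s1,s6} and {s3}.
The partition is now stable with 4 blocks: {s0,s4} | {s1,s6} | {s2,s5} | {s3}.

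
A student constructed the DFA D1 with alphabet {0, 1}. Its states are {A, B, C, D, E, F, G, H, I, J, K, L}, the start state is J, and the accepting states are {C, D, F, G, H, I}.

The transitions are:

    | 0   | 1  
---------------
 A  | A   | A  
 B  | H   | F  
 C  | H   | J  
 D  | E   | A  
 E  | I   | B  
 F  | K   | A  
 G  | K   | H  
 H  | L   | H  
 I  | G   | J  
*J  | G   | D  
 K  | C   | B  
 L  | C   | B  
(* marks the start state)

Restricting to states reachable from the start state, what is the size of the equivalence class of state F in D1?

2

Initial partition by acceptance: {C,D,F,G,H,I} | {A,B,E,J,K,L}.
Split {C,D,F,G,H,I} by δ(·,0) → {D,F,G,H} and {C,I}.
Split {D,F,G,H} by δ(·,1) → {D,F} and {G,H}.
Refine {A,B,E,J,K,L} on symbol 0: members go to different blocks, giving {E,K,L} and {B,J} and {A}.
No further refinement is possible. Final partition (6 blocks): {D,F} | {E,K,L} | {C,I} | {G,H} | {B,J} | {A}.
The equivalence class containing F is {D,F}, of size 2.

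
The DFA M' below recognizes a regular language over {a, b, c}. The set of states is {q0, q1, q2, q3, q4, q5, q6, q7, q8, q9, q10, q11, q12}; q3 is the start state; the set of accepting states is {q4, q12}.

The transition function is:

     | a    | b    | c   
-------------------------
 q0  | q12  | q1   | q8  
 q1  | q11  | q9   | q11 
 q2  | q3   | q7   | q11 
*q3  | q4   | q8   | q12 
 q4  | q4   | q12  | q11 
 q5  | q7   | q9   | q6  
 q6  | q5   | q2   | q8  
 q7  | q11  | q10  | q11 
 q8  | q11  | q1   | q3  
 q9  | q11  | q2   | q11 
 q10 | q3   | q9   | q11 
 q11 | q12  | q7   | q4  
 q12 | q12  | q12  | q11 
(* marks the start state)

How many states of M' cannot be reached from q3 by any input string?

BFS from q3 reaches {q1, q2, q3, q4, q7, q8, q9, q10, q11, q12}; the 3 state(s) q0, q5, q6 are never visited.

3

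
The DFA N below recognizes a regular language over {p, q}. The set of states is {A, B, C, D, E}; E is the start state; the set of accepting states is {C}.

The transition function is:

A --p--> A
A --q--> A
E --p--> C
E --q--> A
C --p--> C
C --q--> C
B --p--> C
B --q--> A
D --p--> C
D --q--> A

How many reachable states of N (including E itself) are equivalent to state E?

1

First remove the unreachable states {B,D}; 3 states remain.
P0 = {C} | {A,E}.
On input p, block {A,E} splits into {A} and {E}.
The partition is now stable with 3 blocks: {C} | {A} | {E}.
State E belongs to the block {E}, which has 1 states.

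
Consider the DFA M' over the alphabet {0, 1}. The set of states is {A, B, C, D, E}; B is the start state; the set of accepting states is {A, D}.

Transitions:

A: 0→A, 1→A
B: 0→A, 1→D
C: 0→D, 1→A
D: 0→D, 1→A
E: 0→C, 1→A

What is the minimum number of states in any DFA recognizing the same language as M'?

Reachable states from the start: {A,B,D}. Unreachable: {C,E} — drop them.
Start with accepting vs non-accepting: {A,D} | {B}.
The partition is now stable with 2 blocks: {A,D} | {B}.

2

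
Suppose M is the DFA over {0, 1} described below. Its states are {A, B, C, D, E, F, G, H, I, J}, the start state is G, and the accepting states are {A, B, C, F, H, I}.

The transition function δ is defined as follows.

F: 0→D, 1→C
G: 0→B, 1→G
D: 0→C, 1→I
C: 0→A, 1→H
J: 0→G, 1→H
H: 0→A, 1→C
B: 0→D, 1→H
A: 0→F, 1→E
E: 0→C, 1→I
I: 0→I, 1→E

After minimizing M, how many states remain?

First remove the unreachable states {J}; 9 states remain.
P0 = {A,B,C,F,H,I} | {D,E,G}.
On input 0, block {A,B,C,F,H,I} splits into {A,C,H,I} and {B,F}.
Refine {A,C,H,I} on symbol 0: members go to different blocks, giving {C,H,I} and {A}.
Split {C,H,I} by δ(·,0) → {C,H} and {I}.
Refine {D,E,G} on symbol 0: members go to different blocks, giving {D,E} and {G}.
The partition is now stable with 6 blocks: {C,H} | {D,E} | {B,F} | {A} | {I} | {G}.

6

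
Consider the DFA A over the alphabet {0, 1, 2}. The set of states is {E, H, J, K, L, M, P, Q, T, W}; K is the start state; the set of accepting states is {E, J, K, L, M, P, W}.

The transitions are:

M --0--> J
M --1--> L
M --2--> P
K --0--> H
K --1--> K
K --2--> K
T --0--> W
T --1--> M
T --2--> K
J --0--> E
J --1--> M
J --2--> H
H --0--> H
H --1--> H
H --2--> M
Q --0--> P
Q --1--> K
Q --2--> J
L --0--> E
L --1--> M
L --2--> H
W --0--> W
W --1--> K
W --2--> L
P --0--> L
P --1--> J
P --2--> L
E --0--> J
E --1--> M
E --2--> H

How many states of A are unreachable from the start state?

BFS from K reaches {E, H, J, K, L, M, P}; the 3 state(s) Q, T, W are never visited.

3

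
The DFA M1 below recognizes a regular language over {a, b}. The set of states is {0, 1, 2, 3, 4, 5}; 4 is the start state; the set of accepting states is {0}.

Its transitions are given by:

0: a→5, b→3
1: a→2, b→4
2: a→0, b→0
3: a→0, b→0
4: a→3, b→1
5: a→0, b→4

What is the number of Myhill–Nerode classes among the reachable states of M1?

Start with accepting vs non-accepting: {0} | {1,2,3,4,5}.
On input a, block {1,2,3,4,5} splits into {2,3,5} and {1,4}.
Refine {2,3,5} on symbol b: members go to different blocks, giving {2,3} and {5}.
The partition is now stable with 4 blocks: {0} | {2,3} | {1,4} | {5}.

4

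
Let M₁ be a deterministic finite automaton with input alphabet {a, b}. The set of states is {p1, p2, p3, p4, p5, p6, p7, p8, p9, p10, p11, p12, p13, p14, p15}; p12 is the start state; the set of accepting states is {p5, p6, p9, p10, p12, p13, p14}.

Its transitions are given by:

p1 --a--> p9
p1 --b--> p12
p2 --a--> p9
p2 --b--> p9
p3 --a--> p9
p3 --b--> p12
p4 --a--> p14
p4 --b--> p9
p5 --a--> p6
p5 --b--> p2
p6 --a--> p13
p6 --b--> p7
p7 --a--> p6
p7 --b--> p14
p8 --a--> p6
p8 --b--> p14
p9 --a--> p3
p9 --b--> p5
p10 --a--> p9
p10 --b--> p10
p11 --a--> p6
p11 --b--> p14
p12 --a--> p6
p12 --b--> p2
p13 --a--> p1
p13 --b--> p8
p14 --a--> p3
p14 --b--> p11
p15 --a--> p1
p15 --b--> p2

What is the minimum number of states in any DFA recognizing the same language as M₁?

7

States {p4,p10,p15} cannot be reached from the start state, so discard them.
Start with accepting vs non-accepting: {p5,p6,p9,p12,p13,p14} | {p1,p2,p3,p7,p8,p11}.
Refine {p5,p6,p9,p12,p13,p14} on symbol a: members go to different blocks, giving {p5,p6,p12} and {p9,p13,p14}.
Refine {p5,p6,p12} on symbol a: members go to different blocks, giving {p5,p12} and {p6}.
Split {p1,p2,p3,p7,p8,p11} by δ(·,a) → {p1,p2,p3} and {p7,p8,p11}.
On input b, block {p1,p2,p3} splits into {p1,p3} and {p2}.
On input b, block {p9,p13,p14} splits into {p13,p14} and {p9}.
Stable partition: {p5,p12} | {p1,p3} | {p13,p14} | {p6} | {p7,p8,p11} | {p2} | {p9} — 7 equivalence classes.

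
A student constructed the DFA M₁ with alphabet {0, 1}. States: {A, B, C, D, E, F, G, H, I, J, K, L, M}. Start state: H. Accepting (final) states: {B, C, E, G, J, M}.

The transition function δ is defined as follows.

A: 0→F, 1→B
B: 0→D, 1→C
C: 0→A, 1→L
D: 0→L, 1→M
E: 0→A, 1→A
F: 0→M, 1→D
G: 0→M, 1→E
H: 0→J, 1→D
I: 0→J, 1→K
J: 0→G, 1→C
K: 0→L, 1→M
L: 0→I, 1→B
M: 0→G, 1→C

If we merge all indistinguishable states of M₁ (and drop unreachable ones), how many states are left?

All states are reachable from the start state.
Start with accepting vs non-accepting: {B,C,E,G,J,M} | {A,D,F,H,I,K,L}.
On input 0, block {B,C,E,G,J,M} splits into {B,C,E} and {G,J,M}.
Split {B,C,E} by δ(·,1) → {C,E} and {B}.
Split {A,D,F,H,I,K,L} by δ(·,0) → {A,D,K,L} and {F,H,I}.
Split {A,D,K,L} by δ(·,0) → {A,L} and {D,K}.
No further refinement is possible. Final partition (6 blocks): {C,E} | {A,L} | {G,J,M} | {B} | {F,H,I} | {D,K}.

6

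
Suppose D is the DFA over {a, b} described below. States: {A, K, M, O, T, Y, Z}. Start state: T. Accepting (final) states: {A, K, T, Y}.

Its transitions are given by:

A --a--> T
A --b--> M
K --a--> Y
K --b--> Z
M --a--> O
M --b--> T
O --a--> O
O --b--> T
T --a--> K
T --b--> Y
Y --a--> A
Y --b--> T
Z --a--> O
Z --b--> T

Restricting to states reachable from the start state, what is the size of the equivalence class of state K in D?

2

All states are reachable from the start state.
P0 = {A,K,T,Y} | {M,O,Z}.
On input b, block {A,K,T,Y} splits into {T,Y} and {A,K}.
Stable partition: {T,Y} | {M,O,Z} | {A,K} — 3 equivalence classes.
The equivalence class containing K is {A,K}, of size 2.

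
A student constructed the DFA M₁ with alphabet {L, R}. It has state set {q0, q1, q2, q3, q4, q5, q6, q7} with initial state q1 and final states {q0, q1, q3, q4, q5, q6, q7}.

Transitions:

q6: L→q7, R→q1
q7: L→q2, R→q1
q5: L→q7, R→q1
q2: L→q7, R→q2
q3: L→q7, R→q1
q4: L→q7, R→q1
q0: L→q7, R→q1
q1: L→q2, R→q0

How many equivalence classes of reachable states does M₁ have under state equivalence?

4

First remove the unreachable states {q3,q4,q5,q6}; 4 states remain.
Start with accepting vs non-accepting: {q0,q1,q7} | {q2}.
Refine {q0,q1,q7} on symbol L: members go to different blocks, giving {q1,q7} and {q0}.
On input R, block {q1,q7} splits into {q1} and {q7}.
The partition is now stable with 4 blocks: {q1} | {q2} | {q0} | {q7}.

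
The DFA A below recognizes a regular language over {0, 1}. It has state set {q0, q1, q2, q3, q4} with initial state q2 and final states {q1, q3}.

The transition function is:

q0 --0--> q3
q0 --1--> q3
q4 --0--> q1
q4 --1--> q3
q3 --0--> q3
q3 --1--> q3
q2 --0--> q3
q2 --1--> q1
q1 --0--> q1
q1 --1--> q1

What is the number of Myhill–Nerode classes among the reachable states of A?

2

First remove the unreachable states {q0,q4}; 3 states remain.
Start with accepting vs non-accepting: {q1,q3} | {q2}.
Stable partition: {q1,q3} | {q2} — 2 equivalence classes.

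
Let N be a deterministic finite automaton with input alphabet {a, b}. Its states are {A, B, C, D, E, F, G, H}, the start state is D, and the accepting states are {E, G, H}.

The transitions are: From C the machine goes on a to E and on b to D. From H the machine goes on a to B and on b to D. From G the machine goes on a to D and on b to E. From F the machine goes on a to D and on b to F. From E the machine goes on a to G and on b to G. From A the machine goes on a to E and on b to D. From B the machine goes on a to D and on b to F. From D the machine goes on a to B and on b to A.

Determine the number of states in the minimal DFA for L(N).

5

First remove the unreachable states {C,H}; 6 states remain.
Start with accepting vs non-accepting: {E,G} | {A,B,D,F}.
Split {E,G} by δ(·,a) → {E} and {G}.
Split {A,B,D,F} by δ(·,a) → {B,D,F} and {A}.
Refine {B,D,F} on symbol b: members go to different blocks, giving {B,F} and {D}.
No further refinement is possible. Final partition (5 blocks): {E} | {B,F} | {G} | {A} | {D}.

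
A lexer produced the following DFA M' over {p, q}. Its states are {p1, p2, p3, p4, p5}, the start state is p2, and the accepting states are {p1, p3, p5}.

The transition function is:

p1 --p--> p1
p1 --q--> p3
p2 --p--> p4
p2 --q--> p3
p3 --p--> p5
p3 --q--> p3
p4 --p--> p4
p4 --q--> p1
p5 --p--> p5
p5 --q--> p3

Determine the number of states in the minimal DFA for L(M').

Every state is reachable, so we keep all 5.
Initial partition by acceptance: {p1,p3,p5} | {p2,p4}.
The partition is now stable with 2 blocks: {p1,p3,p5} | {p2,p4}.

2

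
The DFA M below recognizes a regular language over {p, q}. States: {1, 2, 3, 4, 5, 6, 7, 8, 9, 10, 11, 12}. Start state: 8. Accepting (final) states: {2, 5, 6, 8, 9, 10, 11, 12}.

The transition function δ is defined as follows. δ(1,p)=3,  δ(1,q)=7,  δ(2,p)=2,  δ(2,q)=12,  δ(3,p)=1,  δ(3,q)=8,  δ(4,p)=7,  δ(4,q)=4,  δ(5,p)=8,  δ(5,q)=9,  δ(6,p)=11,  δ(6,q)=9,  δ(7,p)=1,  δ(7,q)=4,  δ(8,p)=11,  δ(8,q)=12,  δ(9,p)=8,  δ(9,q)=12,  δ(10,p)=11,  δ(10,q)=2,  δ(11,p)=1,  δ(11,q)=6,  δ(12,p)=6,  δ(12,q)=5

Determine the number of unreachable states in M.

2

BFS from 8 reaches {1, 3, 4, 5, 6, 7, 8, 9, 11, 12}; the 2 state(s) 2, 10 are never visited.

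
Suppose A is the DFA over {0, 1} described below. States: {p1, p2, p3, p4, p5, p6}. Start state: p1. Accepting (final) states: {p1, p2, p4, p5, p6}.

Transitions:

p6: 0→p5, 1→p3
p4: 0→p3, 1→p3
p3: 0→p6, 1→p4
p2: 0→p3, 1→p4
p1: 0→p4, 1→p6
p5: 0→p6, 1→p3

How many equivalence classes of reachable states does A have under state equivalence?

First remove the unreachable states {p2}; 5 states remain.
Initial partition by acceptance: {p1,p4,p5,p6} | {p3}.
Refine {p1,p4,p5,p6} on symbol 0: members go to different blocks, giving {p1,p5,p6} and {p4}.
On input 0, block {p1,p5,p6} splits into {p5,p6} and {p1}.
No further refinement is possible. Final partition (4 blocks): {p5,p6} | {p3} | {p4} | {p1}.

4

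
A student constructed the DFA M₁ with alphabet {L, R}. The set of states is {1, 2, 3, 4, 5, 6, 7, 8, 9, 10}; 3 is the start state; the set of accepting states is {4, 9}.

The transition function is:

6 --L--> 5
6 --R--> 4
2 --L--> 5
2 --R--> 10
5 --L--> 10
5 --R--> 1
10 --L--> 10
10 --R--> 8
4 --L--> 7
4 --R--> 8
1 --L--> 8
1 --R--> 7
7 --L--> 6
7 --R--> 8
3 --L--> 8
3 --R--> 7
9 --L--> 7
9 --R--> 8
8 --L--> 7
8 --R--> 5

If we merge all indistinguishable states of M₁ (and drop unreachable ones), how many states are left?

States {2,9} cannot be reached from the start state, so discard them.
Initial partition by acceptance: {4} | {1,3,5,6,7,8,10}.
Split {1,3,5,6,7,8,10} by δ(·,R) → {1,3,5,7,8,10} and {6}.
Split {1,3,5,7,8,10} by δ(·,L) → {1,3,5,8,10} and {7}.
On input L, block {1,3,5,8,10} splits into {1,3,5,10} and {8}.
Split {1,3,5,10} by δ(·,L) → {1,3} and {5,10}.
Split {5,10} by δ(·,R) → {5} and {10}.
The partition is now stable with 7 blocks: {4} | {1,3} | {6} | {7} | {8} | {5} | {10}.

7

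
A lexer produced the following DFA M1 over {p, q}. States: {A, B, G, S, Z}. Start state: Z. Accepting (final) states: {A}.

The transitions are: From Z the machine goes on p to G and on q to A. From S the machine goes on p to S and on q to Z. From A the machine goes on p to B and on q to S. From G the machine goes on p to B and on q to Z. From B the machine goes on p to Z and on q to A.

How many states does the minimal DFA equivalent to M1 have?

5

P0 = {A} | {B,G,S,Z}.
Split {B,G,S,Z} by δ(·,q) → {G,S} and {B,Z}.
Split {G,S} by δ(·,p) → {G} and {S}.
Split {B,Z} by δ(·,p) → {Z} and {B}.
No further refinement is possible. Final partition (5 blocks): {A} | {G} | {Z} | {S} | {B}.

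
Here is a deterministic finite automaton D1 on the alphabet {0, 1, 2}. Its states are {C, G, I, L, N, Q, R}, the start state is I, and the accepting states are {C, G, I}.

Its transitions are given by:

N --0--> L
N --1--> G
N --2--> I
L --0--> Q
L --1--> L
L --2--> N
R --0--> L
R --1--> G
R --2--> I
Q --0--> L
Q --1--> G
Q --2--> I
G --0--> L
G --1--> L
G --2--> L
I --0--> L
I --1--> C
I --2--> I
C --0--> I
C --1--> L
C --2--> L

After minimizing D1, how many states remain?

5

First remove the unreachable states {R}; 6 states remain.
P0 = {C,G,I} | {L,N,Q}.
Split {C,G,I} by δ(·,0) → {G,I} and {C}.
Split {G,I} by δ(·,1) → {G} and {I}.
On input 1, block {L,N,Q} splits into {N,Q} and {L}.
No further refinement is possible. Final partition (5 blocks): {G} | {N,Q} | {C} | {I} | {L}.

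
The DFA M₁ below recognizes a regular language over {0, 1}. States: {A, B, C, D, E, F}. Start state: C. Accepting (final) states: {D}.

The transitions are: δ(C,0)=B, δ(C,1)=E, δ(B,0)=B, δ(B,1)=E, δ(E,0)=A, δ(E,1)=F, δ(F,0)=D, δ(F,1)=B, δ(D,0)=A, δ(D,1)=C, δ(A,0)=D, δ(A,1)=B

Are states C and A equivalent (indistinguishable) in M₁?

No

All states are reachable from the start state.
Start with accepting vs non-accepting: {D} | {A,B,C,E,F}.
Split {A,B,C,E,F} by δ(·,0) → {B,C,E} and {A,F}.
Refine {B,C,E} on symbol 0: members go to different blocks, giving {B,C} and {E}.
Stable partition: {D} | {B,C} | {A,F} | {E} — 4 equivalence classes.
C and A end up in different blocks, so they are distinguishable. For instance, the string '0' is accepted from only A.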